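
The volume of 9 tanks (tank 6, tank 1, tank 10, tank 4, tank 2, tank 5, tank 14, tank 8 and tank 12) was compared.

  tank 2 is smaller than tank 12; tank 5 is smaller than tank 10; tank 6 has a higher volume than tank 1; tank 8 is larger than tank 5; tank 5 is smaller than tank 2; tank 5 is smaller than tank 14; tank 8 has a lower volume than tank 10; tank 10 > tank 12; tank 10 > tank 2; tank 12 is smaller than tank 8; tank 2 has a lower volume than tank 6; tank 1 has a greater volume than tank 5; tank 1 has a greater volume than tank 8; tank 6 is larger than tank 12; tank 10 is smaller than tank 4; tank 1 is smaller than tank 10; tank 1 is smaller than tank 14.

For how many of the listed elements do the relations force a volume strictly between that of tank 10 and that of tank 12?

The relations place tank 12 below tank 10. An element lies strictly between them when it is forced above tank 12 and also forced below tank 10.
Above tank 12: {tank 8, tank 1, tank 14, tank 4, tank 6}. Below tank 10: {tank 5, tank 2, tank 8, tank 1}.
Intersection: {tank 8, tank 1} — 2.

2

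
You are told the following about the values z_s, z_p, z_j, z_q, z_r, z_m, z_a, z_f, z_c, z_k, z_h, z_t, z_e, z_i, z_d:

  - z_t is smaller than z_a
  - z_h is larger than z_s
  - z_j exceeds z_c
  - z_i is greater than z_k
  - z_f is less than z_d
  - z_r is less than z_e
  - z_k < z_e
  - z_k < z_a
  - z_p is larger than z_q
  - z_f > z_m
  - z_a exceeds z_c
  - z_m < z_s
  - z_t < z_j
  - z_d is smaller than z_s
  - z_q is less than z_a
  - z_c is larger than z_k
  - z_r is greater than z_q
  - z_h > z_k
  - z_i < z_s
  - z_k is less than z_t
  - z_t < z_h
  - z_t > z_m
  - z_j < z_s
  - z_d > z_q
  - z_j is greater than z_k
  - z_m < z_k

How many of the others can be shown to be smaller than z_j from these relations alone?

4

From z_j the given relations immediately reach z_k, z_t, z_c.
From those, z_m — 4 in total.
Nothing else is reachable below z_j; 4 in all.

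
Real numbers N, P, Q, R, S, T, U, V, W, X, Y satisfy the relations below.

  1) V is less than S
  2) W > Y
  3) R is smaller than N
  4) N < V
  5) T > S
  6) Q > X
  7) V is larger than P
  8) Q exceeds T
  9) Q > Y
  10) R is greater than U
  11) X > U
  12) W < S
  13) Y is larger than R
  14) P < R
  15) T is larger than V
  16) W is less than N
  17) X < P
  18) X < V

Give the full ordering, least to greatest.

U < X < P < R < Y < W < N < V < S < T < Q

Nothing is placed below U, so it is least; from there U < X; X < P; P < R; R < Y; Y < W; W < N; N < V; V < S; S < T; T < Q, each given directly.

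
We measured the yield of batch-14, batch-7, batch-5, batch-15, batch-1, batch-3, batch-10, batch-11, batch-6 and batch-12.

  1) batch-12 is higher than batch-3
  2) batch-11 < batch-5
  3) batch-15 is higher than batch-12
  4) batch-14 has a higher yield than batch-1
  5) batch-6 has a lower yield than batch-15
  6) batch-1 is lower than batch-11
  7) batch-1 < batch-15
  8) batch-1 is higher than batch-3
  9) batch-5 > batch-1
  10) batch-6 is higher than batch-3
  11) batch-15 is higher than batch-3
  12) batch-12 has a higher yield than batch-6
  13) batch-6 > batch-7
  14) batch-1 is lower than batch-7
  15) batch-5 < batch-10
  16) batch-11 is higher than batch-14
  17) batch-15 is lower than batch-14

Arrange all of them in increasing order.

batch-3 < batch-1 < batch-7 < batch-6 < batch-12 < batch-15 < batch-14 < batch-11 < batch-5 < batch-10

Each adjacent pair is fixed by a given relation: batch-3 < batch-1; batch-1 < batch-7; batch-7 < batch-6; batch-6 < batch-12; batch-12 < batch-15; batch-15 < batch-14; batch-14 < batch-11; batch-11 < batch-5; batch-5 < batch-10. Chaining them end to end gives the full order.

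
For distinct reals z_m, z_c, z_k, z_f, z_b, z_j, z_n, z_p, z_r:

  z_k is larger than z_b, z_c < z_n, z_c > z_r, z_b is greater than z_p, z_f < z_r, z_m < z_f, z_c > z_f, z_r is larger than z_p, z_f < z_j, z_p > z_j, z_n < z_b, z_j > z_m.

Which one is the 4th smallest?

Piecing the relations together gives one ordering: z_m < z_f < z_j < z_p < z_r < z_c < z_n < z_b < z_k.
Counting 4 from the smallest end gives z_p.

z_p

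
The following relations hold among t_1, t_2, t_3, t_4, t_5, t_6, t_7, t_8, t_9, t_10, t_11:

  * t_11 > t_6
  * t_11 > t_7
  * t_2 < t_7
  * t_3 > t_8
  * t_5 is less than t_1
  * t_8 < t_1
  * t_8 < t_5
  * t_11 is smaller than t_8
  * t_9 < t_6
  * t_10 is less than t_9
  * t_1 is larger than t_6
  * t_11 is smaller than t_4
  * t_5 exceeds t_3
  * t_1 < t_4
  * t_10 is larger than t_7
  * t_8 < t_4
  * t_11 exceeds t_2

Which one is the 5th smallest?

Chaining the given pairs: t_2 < t_7 < t_10 < t_9 < t_6 < t_11 < t_8 < t_3 < t_5 < t_1 < t_4.
The 5th smallest is t_6.

t_6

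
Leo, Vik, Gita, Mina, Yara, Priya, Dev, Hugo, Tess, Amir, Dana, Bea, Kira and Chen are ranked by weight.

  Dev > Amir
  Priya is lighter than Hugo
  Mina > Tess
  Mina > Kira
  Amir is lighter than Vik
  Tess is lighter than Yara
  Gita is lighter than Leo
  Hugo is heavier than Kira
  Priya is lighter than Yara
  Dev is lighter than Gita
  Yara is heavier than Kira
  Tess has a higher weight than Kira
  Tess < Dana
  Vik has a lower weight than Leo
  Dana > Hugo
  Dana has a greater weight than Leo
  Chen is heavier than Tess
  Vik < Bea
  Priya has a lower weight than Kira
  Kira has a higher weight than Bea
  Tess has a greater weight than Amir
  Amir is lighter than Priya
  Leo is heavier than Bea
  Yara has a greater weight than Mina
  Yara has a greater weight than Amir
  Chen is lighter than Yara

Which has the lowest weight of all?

Amir

Chaining upward from Amir: directly above it, Dev, Vik, Priya, Tess, Yara; then Gita, Bea, Kira, Mina, Leo, Chen, Hugo, Dana.
That covers every other element, and nothing is given below Amir, so Amir is the lowest weight.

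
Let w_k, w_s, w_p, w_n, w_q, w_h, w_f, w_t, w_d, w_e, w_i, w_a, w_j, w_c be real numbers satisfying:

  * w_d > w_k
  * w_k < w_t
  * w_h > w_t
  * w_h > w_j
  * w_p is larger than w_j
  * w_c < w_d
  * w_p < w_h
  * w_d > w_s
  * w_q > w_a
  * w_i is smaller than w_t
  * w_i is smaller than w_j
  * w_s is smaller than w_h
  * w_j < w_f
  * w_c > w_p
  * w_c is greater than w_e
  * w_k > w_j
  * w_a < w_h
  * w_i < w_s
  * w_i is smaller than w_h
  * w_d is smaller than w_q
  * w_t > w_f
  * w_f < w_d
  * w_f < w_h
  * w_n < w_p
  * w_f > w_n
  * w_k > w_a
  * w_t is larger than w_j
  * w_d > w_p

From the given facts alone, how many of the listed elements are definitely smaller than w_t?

6

From w_t the given relations immediately reach w_i, w_j, w_k, w_f.
From those, w_a, w_n — 6 in total.
Nothing else is reachable below w_t; 6 in all.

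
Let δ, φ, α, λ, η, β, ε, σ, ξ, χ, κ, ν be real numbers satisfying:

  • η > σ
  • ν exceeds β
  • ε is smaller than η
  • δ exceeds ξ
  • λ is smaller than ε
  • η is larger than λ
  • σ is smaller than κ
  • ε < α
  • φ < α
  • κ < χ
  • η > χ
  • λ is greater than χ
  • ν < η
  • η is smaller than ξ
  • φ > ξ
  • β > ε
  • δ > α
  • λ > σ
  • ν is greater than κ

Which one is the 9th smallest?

ξ

Chaining the given pairs: σ < κ < χ < λ < ε < β < ν < η < ξ < φ < α < δ.
The 9th smallest is ξ.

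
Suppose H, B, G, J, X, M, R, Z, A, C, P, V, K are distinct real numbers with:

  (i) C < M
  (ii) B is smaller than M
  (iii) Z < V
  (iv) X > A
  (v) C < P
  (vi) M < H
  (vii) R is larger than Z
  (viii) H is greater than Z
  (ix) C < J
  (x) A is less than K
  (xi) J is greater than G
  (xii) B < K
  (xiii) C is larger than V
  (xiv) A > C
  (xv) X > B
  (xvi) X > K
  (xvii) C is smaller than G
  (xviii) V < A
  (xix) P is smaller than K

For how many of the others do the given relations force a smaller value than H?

The elements the relations force below H are Z, B, V, C, M — no chain reaches any other.
That is 5.

5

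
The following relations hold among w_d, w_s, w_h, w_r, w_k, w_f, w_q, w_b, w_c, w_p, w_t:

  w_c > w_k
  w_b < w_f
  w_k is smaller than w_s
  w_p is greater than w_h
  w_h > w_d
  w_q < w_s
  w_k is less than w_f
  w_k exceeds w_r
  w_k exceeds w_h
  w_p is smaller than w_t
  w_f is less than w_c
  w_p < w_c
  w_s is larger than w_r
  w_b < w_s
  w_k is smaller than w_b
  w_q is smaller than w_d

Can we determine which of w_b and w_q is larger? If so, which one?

w_q < w_d < w_h < w_k < w_b, by transitivity through w_d, w_h, w_k.
So w_b is larger.

w_b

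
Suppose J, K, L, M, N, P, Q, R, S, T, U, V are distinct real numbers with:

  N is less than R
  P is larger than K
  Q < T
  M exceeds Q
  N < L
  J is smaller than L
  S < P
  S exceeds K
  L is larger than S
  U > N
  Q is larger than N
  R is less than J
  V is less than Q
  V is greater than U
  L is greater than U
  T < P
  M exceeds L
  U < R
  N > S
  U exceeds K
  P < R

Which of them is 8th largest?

Piecing the relations together gives one ordering: K < S < N < U < V < Q < T < P < R < J < L < M.
Counting 8 from the largest end gives V.

V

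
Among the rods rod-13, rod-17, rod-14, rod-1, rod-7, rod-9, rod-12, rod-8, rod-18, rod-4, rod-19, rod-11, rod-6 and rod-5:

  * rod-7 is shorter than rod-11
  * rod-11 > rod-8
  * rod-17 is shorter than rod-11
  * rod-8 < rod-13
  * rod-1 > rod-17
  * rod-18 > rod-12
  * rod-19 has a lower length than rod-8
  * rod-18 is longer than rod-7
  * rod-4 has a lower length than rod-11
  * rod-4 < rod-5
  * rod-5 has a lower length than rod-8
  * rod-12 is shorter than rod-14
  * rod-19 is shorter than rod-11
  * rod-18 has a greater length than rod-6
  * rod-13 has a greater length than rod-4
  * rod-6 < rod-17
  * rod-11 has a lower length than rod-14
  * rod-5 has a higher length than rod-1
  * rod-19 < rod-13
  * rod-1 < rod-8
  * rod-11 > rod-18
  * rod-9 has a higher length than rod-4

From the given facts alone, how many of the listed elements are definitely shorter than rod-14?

11

Directly below rod-14: rod-12, rod-11.
One step further: rod-7, rod-17, rod-4, rod-19, rod-8, rod-18 (8 so far).
One step further: rod-6, rod-1, rod-5 (11 so far).
Nothing else is reachable below rod-14; 11 in all.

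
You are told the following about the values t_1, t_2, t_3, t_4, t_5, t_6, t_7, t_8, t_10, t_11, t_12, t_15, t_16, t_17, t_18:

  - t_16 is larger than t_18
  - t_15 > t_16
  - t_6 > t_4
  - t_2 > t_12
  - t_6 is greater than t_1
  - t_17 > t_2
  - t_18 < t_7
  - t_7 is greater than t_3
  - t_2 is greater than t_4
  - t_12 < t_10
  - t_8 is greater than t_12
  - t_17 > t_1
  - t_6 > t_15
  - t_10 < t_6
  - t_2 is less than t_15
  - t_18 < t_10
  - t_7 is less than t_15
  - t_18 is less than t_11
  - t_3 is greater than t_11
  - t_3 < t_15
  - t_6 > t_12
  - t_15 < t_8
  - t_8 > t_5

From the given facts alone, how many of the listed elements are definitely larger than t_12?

The elements the relations force above t_12 are t_10, t_2, t_15, t_6, t_17, t_8 — no chain reaches any other.
That is 6.

6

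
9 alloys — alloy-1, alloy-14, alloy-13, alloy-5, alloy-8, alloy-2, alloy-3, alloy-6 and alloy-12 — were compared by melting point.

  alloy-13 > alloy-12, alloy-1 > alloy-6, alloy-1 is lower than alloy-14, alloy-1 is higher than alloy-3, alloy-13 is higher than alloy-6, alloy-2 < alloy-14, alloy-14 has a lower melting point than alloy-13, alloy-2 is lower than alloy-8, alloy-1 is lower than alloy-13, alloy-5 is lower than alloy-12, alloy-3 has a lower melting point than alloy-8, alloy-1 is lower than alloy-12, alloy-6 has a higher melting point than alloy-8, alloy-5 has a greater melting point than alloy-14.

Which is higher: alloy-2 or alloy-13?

The relevant relations are alloy-2 < alloy-8; alloy-8 < alloy-6; alloy-6 < alloy-1; alloy-1 < alloy-14; alloy-14 < alloy-5; alloy-5 < alloy-12; alloy-12 < alloy-13.
Together: alloy-2 < alloy-8 < alloy-6 < alloy-1 < alloy-14 < alloy-5 < alloy-12 < alloy-13.
So alloy-2 < alloy-13; alloy-13 is the higher of the two.

alloy-13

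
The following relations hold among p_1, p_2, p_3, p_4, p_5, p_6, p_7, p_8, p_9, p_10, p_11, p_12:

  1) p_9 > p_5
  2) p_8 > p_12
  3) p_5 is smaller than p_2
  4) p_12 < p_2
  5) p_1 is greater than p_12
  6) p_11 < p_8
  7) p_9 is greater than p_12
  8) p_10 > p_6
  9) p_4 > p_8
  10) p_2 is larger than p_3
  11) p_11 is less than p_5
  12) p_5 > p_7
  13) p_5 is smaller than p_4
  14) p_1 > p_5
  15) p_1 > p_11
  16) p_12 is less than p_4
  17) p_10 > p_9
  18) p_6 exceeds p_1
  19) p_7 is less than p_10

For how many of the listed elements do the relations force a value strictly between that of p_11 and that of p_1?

1

The relations place p_11 below p_1. An element lies strictly between them when it is forced above p_11 and also forced below p_1.
Above p_11: {p_8, p_5, p_6, p_4, p_9, p_10, p_2}. Below p_1: {p_12, p_7, p_5}.
Intersection: {p_5} — 1.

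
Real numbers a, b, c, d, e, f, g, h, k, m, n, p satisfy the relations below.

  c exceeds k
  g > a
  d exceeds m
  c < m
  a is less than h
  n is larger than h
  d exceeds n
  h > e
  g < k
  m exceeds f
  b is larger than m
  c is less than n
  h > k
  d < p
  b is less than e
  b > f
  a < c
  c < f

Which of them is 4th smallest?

The consecutive relations fix a unique order: a < g < k < c < f < m < b < e < h < n < d < p.
The 4th smallest is c.

c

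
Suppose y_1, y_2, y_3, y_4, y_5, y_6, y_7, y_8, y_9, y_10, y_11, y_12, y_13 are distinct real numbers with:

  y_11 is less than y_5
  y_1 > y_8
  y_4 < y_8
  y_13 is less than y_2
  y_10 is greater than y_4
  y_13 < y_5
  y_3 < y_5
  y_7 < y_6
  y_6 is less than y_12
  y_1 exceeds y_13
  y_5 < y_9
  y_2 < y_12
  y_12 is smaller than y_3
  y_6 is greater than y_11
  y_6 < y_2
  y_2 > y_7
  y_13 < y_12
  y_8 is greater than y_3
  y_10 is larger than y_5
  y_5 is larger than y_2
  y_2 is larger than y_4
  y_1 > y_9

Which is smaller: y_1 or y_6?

y_6 < y_2 < y_12 < y_3 < y_5 < y_9 < y_1, by transitivity through y_2, y_12, y_3, y_5, y_9.
So y_6 < y_1; y_6 is the smaller of the two.

y_6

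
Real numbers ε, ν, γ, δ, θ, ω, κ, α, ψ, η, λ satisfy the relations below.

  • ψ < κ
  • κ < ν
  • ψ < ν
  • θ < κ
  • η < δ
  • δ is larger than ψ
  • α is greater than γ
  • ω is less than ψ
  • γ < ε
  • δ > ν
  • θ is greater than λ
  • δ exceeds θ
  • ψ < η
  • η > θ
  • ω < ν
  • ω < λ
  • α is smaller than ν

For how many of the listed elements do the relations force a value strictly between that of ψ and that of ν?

Chaining upward from ψ reaches: κ, η, δ.
Chaining downward from ν reaches: ω, λ, γ, θ, κ, α.
Strictly between ψ and ν are those in both lists: κ — 1 element.

1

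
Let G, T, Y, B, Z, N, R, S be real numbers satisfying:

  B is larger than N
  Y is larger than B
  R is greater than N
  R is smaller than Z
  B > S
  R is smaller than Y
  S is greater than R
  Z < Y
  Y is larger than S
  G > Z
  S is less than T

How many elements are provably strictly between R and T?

1

The relations place R below T. An element lies strictly between them when it is forced above R and also forced below T.
Above R: {S, B, Z, Y, G}. Below T: {N, S}.
Intersection: {S} — 1.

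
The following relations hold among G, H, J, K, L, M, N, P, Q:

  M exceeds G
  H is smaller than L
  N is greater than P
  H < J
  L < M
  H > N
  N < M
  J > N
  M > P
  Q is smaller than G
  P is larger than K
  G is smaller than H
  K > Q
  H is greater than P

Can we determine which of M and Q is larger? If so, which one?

M

Q < K and K < P give Q < P.
With P < N: Q < K < P < N.
Then N < H extends the chain to H.
Then H < L extends the chain to L.
Then L < M extends the chain to M.
So M is larger.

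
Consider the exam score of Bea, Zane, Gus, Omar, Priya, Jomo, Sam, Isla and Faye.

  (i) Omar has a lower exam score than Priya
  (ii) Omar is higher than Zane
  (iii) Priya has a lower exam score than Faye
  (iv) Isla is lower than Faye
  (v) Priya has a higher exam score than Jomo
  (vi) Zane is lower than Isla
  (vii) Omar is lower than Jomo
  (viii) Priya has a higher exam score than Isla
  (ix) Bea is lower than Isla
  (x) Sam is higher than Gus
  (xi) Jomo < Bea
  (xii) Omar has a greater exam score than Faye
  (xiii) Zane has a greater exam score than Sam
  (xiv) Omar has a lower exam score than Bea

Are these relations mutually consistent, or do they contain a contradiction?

inconsistent

Chaining the given relations yields Omar < Jomo < Bea < Isla < Priya < Faye, so Omar < Faye. But one relation states Faye < Omar. These cannot both hold.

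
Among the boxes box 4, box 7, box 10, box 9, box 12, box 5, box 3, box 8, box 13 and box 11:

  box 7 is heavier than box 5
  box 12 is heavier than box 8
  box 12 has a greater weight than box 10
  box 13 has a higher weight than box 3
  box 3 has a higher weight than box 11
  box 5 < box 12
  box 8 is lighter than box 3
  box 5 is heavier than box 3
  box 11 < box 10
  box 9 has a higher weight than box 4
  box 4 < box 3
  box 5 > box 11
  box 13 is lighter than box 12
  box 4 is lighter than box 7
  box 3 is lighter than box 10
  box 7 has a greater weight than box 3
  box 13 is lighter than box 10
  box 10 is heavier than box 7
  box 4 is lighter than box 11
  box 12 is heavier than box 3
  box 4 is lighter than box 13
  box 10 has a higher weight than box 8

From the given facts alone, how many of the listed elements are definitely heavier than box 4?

Directly above box 4: box 11, box 9, box 3, box 13, box 7.
One step further: box 5, box 10, box 12 (8 so far).
No other element is forced above box 4 by the given relations, so the count is 8.

8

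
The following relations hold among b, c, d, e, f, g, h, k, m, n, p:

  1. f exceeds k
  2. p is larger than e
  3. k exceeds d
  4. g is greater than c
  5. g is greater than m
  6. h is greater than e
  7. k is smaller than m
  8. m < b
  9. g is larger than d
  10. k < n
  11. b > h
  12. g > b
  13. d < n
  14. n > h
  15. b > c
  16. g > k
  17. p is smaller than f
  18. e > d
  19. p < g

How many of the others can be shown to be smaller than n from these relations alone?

4

From n the given relations immediately reach d, k, h.
From those, e — 4 in total.
Nothing else is reachable below n; 4 in all.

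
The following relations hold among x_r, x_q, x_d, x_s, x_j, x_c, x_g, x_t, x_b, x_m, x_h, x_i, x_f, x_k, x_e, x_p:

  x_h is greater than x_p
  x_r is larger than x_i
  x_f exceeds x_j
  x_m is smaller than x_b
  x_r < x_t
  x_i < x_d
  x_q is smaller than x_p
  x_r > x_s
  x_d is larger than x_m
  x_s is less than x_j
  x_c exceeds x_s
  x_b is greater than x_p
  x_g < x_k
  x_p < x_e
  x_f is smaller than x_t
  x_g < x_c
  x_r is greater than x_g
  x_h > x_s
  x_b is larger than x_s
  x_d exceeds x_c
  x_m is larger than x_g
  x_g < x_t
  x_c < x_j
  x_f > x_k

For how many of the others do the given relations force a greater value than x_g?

9

Directly above x_g: x_c, x_k, x_m, x_r, x_t.
One step further: x_j, x_f, x_b, x_d (9 so far).
Nothing else is reachable above x_g; 9 in all.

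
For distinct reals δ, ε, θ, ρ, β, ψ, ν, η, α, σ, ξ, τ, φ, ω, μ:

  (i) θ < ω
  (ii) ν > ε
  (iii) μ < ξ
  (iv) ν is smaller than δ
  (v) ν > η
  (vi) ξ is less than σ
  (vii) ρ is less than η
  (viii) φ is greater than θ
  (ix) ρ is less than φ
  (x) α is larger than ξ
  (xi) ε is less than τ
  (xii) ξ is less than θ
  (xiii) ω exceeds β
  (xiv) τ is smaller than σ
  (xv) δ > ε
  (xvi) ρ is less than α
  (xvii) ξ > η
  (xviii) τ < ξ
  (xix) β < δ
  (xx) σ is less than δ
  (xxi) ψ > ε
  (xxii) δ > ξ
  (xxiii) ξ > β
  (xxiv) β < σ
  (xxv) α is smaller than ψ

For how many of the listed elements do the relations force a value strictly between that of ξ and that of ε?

1

The relations place ε below ξ. An element lies strictly between them when it is forced above ε and also forced below ξ.
Above ε: {τ, ν, θ, α, σ, ψ, φ, δ, ω}. Below ξ: {ρ, η, μ, τ, β}.
Intersection: {τ} — 1.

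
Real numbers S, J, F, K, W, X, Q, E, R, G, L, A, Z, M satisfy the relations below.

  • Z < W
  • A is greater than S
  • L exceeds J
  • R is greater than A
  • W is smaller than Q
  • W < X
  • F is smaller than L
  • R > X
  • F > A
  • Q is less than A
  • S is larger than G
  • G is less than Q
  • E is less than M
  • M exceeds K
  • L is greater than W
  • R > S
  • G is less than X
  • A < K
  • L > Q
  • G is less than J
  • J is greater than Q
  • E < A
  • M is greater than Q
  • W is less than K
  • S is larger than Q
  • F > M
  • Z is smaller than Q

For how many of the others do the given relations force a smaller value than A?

From A the given relations immediately reach E, Q, S.
From those, G, Z, W — 6 in total.
No other element is forced below A by the given relations, so the count is 6.

6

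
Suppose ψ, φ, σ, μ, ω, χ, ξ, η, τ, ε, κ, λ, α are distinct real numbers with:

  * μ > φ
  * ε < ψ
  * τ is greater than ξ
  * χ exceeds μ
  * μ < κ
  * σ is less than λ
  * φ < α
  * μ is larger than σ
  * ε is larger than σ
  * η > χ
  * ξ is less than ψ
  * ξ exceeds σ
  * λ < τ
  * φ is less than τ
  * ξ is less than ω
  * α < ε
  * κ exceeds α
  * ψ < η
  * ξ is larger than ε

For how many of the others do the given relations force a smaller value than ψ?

From ψ the given relations immediately reach ε, ξ.
From those, α, σ — 4 in total.
From those, φ — 5 in total.
No other element is forced below ψ by the given relations, so the count is 5.

5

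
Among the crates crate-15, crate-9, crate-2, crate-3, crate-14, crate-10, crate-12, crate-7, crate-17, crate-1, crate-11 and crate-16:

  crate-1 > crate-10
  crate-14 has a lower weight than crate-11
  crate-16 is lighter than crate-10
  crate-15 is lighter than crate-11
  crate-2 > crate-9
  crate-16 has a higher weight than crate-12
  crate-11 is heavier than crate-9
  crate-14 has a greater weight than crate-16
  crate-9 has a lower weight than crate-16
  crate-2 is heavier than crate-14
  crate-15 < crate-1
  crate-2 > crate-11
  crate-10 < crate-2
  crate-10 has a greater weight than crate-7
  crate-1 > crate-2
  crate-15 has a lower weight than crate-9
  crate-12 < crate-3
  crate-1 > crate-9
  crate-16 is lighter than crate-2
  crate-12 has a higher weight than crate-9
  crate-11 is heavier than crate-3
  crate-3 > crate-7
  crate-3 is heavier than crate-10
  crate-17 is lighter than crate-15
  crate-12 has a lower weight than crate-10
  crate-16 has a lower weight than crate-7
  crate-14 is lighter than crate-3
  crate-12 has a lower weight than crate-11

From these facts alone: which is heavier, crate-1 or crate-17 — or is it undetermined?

crate-17 < crate-15 and crate-15 < crate-9 give crate-17 < crate-9.
Then crate-9 < crate-12 extends the chain to crate-12.
Then crate-12 < crate-16 extends the chain to crate-16.
With crate-16 < crate-7: crate-17 < crate-15 < crate-9 < crate-12 < crate-16 < crate-7.
With crate-7 < crate-10: crate-17 < crate-15 < crate-9 < crate-12 < crate-16 < crate-7 < crate-10.
Then crate-10 < crate-3 extends the chain to crate-3.
Then crate-3 < crate-11 extends the chain to crate-11.
Then crate-11 < crate-2 extends the chain to crate-2.
With crate-2 < crate-1: crate-17 < crate-15 < crate-9 < crate-12 < crate-16 < crate-7 < crate-10 < crate-3 < crate-11 < crate-2 < crate-1.
So crate-1 is heavier.

crate-1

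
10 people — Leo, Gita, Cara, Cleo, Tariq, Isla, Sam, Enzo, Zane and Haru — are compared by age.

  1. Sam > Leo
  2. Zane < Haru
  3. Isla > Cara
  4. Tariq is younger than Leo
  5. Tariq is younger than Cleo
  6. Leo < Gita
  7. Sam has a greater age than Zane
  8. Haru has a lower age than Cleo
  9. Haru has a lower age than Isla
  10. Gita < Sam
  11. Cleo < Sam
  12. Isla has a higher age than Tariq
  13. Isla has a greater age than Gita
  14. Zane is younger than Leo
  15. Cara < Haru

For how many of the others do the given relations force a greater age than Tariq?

5

Directly above Tariq: Leo, Cleo, Isla.
One step further: Gita, Sam (5 so far).
No other element is forced above Tariq by the given relations, so the count is 5.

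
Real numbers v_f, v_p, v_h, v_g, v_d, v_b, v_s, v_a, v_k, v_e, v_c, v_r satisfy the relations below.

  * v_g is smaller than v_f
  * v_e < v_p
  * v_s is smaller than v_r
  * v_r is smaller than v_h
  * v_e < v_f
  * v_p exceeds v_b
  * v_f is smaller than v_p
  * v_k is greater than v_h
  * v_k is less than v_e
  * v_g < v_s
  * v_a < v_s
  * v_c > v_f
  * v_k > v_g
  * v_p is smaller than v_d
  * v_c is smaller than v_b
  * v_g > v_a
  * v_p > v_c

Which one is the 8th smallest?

Piecing the relations together gives one ordering: v_a < v_g < v_s < v_r < v_h < v_k < v_e < v_f < v_c < v_b < v_p < v_d.
The 8th smallest is v_f.

v_f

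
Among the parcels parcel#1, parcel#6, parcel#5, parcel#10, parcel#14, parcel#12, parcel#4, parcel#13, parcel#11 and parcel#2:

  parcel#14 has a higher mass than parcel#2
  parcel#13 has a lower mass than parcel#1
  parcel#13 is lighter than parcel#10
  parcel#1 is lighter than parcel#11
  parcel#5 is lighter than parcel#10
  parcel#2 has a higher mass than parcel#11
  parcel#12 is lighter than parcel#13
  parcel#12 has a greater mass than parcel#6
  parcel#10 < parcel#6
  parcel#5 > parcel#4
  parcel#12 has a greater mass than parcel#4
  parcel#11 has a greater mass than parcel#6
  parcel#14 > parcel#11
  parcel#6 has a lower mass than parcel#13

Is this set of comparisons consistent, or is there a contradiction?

inconsistent

We have parcel#13 < parcel#10 stated directly, yet also parcel#10 < parcel#6 < parcel#12 < parcel#13 by chaining the others — so parcel#10 < parcel#13. Contradiction.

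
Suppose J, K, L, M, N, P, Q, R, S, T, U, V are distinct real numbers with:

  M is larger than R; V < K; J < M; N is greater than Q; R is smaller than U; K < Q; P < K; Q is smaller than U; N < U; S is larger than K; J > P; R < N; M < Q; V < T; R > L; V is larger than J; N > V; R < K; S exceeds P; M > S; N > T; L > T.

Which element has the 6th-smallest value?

Chaining the given pairs: P < J < V < T < L < R < K < S < M < Q < N < U.
Counting 6 from the smallest end gives R.

R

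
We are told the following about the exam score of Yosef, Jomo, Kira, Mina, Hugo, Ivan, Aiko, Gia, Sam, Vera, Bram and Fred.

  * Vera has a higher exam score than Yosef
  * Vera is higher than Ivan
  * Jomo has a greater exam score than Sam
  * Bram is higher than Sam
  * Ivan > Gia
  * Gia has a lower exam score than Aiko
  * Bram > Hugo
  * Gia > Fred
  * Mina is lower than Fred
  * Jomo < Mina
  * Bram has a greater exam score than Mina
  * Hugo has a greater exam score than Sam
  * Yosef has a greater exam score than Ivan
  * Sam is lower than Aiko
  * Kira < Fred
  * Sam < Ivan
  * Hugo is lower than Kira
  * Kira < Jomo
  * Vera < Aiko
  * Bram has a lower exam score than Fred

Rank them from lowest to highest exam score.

Each adjacent pair is fixed by a given relation: Sam < Hugo; Hugo < Kira; Kira < Jomo; Jomo < Mina; Mina < Bram; Bram < Fred; Fred < Gia; Gia < Ivan; Ivan < Yosef; Yosef < Vera; Vera < Aiko. Chaining them end to end gives the full order.

Sam < Hugo < Kira < Jomo < Mina < Bram < Fred < Gia < Ivan < Yosef < Vera < Aiko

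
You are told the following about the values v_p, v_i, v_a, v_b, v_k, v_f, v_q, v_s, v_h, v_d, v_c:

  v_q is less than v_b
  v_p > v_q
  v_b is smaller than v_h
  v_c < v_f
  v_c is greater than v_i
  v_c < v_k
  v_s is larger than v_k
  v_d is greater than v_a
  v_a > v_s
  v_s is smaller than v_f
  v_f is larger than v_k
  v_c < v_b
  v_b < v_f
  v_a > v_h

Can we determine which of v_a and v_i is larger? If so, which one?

Chaining the given relations: v_i < v_c < v_k < v_s < v_a.
So v_a is larger.

v_a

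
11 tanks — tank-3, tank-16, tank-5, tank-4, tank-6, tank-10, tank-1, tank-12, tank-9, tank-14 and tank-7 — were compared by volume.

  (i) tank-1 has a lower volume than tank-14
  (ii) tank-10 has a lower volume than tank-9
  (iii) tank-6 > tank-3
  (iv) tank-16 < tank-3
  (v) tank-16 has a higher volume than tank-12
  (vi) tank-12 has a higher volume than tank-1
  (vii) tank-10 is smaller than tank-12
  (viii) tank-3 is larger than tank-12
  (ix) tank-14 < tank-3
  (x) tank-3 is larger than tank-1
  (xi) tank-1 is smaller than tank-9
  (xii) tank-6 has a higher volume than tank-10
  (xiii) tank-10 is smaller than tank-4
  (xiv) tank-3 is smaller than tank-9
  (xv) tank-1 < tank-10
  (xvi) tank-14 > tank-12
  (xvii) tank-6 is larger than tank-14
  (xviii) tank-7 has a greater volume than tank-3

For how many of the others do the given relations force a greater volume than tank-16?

4

From tank-16 the given relations immediately reach tank-3.
From those, tank-6, tank-9, tank-7 — 4 in total.
No other element is forced above tank-16 by the given relations, so the count is 4.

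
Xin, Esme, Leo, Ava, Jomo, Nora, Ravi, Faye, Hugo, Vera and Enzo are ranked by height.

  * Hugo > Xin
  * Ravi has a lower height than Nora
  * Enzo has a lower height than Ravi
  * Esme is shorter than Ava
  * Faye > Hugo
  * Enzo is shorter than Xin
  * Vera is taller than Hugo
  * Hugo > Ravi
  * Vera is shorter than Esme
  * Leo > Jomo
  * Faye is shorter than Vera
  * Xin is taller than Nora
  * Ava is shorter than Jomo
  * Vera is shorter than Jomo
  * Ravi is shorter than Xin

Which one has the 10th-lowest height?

Jomo

Piecing the relations together gives one ordering: Enzo < Ravi < Nora < Xin < Hugo < Faye < Vera < Esme < Ava < Jomo < Leo.
Counting 10 from the smallest end gives Jomo.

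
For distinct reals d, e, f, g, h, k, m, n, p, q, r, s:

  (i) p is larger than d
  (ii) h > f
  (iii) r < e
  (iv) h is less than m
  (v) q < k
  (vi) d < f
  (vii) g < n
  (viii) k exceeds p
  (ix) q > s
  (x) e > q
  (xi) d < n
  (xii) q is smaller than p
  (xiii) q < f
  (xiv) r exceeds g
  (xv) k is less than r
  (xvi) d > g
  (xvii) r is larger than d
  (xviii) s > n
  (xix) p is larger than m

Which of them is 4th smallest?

Piecing the relations together gives one ordering: g < d < n < s < q < f < h < m < p < k < r < e.
The 4th smallest is s.

s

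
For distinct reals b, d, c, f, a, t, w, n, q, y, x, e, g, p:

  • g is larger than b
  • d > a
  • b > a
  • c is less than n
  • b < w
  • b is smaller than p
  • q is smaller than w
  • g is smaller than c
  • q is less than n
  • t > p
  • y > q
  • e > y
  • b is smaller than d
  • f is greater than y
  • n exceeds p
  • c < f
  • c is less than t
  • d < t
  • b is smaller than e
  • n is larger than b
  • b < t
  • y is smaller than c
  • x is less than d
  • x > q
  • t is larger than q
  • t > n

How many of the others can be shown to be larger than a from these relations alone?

Directly above a: b, d.
One step further: p, g, n, e, t, w (8 so far).
One step further: c (9 so far).
One step further: f (10 so far).
Nothing else is reachable above a; 10 in all.

10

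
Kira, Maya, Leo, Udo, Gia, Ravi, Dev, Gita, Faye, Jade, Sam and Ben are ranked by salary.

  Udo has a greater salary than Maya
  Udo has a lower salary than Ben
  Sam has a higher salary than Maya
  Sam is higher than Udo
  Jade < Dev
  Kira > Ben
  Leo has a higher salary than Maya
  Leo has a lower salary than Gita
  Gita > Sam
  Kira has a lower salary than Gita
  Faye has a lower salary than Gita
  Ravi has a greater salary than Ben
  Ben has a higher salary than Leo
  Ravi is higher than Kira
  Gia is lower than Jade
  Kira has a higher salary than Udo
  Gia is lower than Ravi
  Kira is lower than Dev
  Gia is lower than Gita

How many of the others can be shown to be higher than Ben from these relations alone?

Directly above Ben: Kira, Ravi.
One step further: Gita, Dev (4 so far).
Nothing else is reachable above Ben; 4 in all.

4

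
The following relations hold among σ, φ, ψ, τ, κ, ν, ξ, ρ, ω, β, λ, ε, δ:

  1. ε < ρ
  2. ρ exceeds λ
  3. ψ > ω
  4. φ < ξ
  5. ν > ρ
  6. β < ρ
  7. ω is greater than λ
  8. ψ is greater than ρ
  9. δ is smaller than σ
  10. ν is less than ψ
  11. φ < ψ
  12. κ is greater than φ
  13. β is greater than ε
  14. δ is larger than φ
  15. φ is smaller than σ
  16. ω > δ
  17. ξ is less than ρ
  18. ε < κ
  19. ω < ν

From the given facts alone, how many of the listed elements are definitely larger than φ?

8

Directly above φ: ξ, δ, κ, σ, ψ.
One step further: ω, ρ (7 so far).
One step further: ν (8 so far).
Nothing else is reachable above φ; 8 in all.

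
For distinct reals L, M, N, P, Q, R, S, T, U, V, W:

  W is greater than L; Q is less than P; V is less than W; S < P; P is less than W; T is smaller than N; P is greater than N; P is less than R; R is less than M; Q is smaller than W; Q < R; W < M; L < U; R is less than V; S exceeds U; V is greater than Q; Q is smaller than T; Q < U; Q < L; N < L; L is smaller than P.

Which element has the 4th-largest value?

Piecing the relations together gives one ordering: Q < T < N < L < U < S < P < R < V < W < M.
Counting 4 from the largest end gives R.

R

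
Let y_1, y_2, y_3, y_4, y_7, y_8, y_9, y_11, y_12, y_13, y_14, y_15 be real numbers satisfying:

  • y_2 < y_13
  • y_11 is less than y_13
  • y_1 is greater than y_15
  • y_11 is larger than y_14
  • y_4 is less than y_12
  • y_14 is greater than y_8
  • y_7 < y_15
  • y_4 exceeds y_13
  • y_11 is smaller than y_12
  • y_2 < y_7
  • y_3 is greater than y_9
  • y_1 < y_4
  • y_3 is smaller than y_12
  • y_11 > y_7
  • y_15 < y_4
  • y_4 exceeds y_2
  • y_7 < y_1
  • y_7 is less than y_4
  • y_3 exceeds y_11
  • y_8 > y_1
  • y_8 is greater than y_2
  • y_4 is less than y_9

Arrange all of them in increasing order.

Nothing is placed below y_2, so it is least; from there y_2 < y_7; y_7 < y_15; y_15 < y_1; y_1 < y_8; y_8 < y_14; y_14 < y_11; y_11 < y_13; y_13 < y_4; y_4 < y_9; y_9 < y_3; y_3 < y_12, each given directly.

y_2 < y_7 < y_15 < y_1 < y_8 < y_14 < y_11 < y_13 < y_4 < y_9 < y_3 < y_12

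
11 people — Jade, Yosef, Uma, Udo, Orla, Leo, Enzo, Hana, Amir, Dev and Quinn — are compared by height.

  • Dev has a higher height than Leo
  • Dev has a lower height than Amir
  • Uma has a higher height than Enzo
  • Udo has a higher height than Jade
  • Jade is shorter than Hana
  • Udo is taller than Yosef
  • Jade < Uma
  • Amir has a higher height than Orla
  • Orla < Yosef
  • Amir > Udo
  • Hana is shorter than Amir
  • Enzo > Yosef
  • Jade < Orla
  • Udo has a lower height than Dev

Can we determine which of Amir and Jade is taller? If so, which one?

Jade < Orla and Orla < Yosef give Jade < Yosef.
Then Yosef < Udo extends the chain to Udo.
With Udo < Amir: Jade < Orla < Yosef < Udo < Amir.
So Amir is taller.

Amir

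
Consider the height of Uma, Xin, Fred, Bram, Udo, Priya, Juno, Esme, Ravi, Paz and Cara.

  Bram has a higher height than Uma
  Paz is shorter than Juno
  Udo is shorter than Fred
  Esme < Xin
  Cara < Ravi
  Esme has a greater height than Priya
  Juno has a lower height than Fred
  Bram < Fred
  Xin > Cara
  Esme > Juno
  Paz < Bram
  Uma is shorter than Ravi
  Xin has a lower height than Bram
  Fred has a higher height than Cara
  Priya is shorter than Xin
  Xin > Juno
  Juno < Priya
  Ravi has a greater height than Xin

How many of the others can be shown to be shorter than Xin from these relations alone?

5

The elements the relations force below Xin are Paz, Juno, Priya, Esme, Cara — no chain reaches any other.
That is 5.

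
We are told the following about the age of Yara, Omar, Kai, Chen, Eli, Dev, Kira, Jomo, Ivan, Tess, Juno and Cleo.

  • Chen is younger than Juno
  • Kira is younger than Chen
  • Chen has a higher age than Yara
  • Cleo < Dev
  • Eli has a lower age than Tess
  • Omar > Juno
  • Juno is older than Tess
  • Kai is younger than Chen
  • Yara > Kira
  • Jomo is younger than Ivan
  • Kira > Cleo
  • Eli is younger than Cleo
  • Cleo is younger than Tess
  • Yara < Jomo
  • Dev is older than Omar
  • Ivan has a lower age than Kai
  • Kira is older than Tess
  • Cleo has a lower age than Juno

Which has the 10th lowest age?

Piecing the relations together gives one ordering: Eli < Cleo < Tess < Kira < Yara < Jomo < Ivan < Kai < Chen < Juno < Omar < Dev.
The 10th smallest is Juno.

Juno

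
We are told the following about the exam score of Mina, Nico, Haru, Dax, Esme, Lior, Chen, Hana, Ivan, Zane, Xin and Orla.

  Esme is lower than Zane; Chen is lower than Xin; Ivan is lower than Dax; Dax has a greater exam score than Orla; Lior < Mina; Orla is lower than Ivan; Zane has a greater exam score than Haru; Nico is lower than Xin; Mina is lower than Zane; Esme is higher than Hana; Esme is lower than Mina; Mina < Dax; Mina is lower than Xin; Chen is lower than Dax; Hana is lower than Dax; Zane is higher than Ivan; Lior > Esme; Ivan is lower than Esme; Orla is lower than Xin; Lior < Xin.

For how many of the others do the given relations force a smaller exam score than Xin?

From Xin the given relations immediately reach Orla, Chen, Lior, Mina, Nico.
From those, Esme — 6 in total.
From those, Ivan, Hana — 8 in total.
Nothing else is reachable below Xin; 8 in all.

8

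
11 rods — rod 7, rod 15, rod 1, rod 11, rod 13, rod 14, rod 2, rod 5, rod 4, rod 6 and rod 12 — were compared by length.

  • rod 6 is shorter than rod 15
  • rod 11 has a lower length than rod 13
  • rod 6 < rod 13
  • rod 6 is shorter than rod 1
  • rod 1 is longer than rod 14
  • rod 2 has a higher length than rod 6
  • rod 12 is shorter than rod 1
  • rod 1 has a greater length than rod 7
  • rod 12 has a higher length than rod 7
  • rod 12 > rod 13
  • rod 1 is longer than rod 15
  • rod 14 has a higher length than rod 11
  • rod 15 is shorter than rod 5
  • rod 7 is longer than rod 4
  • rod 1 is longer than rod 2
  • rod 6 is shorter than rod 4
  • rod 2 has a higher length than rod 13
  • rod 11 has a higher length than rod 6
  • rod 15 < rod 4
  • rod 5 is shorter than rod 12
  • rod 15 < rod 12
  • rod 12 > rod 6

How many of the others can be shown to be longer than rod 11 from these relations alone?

The elements the relations force above rod 11 are rod 14, rod 13, rod 2, rod 12, rod 1 — no chain reaches any other.
That is 5.

5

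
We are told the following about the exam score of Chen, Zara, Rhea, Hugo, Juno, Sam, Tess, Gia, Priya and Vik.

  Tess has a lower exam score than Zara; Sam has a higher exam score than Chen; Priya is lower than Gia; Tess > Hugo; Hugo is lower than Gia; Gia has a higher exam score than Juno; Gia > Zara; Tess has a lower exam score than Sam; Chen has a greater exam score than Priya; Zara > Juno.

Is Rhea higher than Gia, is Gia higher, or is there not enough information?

Following every chain through Rhea: nothing is chained to Rhea.
Gia is not reached, and no chain runs the other way from Gia to Rhea.
So the given relations leave the order of Rhea and Gia undetermined.

undetermined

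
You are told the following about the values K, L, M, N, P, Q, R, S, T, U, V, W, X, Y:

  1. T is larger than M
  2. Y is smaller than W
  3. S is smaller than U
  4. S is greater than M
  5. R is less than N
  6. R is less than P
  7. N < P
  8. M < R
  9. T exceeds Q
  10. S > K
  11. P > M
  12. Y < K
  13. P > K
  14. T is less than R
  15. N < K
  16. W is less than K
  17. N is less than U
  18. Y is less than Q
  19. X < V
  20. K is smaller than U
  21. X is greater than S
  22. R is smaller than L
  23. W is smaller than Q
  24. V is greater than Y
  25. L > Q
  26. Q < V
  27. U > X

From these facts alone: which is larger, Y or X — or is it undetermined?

Y < W and W < Q give Y < Q.
With Q < T: Y < W < Q < T.
With T < R: Y < W < Q < T < R.
With R < N: Y < W < Q < T < R < N.
With N < K: Y < W < Q < T < R < N < K.
Then K < S extends the chain to S.
With S < X: Y < W < Q < T < R < N < K < S < X.
So X is larger.

X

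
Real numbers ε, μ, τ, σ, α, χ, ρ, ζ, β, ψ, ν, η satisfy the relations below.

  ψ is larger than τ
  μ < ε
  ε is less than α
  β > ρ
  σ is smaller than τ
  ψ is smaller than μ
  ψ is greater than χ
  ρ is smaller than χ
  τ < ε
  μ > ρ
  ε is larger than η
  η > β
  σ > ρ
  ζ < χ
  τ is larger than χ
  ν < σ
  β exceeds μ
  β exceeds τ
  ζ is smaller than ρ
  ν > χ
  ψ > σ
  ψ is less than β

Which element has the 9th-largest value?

ν

Piecing the relations together gives one ordering: ζ < ρ < χ < ν < σ < τ < ψ < μ < β < η < ε < α.
Counting 9 from the largest end gives ν.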